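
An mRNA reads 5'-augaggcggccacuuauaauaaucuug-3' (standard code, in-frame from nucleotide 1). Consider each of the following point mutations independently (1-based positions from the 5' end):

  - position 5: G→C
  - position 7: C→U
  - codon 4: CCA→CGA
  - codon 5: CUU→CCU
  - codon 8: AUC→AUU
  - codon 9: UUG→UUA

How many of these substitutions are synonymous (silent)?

Codon 2: AGG (Arg) → ACG (Thr) — missense.
Codon 3: CGG (Arg) → UGG (Trp) — missense.
Codon 4: CCA (Pro) → CGA (Arg) — missense.
Codon 5: CUU (Leu) → CCU (Pro) — missense.
Codon 8: AUC (Ile) → AUU (Ile) — synonymous.
Codon 9: UUG (Leu) → UUA (Leu) — synonymous.
Synonymous: 2 of 6.

2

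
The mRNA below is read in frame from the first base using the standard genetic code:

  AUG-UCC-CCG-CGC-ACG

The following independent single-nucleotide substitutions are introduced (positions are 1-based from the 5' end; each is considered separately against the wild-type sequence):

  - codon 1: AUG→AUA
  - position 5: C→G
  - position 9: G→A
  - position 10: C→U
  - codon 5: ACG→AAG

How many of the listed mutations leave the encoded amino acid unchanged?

Codon 1: AUG (Met) → AUA (Ile) — missense.
Codon 2: UCC (Ser) → UGC (Cys) — missense.
Codon 3: CCG (Pro) → CCA (Pro) — synonymous.
Codon 4: CGC (Arg) → UGC (Cys) — missense.
Codon 5: ACG (Thr) → AAG (Lys) — missense.
Synonymous: 1 of 5.

1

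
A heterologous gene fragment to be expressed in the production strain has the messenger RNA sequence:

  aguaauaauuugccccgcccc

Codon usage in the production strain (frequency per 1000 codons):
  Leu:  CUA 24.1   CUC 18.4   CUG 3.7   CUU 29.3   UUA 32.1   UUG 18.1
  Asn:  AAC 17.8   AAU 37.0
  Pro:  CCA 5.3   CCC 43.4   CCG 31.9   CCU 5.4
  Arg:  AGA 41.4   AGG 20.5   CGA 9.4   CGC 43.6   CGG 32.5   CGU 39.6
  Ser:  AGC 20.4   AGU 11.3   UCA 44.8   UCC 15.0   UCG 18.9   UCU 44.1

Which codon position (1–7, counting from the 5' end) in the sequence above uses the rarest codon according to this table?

Codon 1 AGU (Ser): 11.3 per 1000.
Codon 2 AAU (Asn): 37.0 per 1000.
Codon 3 AAU (Asn): 37.0 per 1000.
Codon 4 UUG (Leu): 18.1 per 1000.
Codon 5 CCC (Pro): 43.4 per 1000.
Codon 6 CGC (Arg): 43.6 per 1000.
Codon 7 CCC (Pro): 43.4 per 1000.
Lowest frequency is 11.3 at codon 1.

1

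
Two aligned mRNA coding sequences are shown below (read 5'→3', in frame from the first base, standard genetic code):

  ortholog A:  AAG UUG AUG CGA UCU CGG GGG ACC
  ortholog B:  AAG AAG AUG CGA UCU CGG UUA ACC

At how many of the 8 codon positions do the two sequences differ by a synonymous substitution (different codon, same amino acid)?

0

Codon 1: AAG Lys / AAG Lys — identical.
Codon 2: UUG Leu / AAG Lys — nonsynonymous.
Codon 3: AUG Met / AUG Met — identical.
Codon 4: CGA Arg / CGA Arg — identical.
Codon 5: UCU Ser / UCU Ser — identical.
Codon 6: CGG Arg / CGG Arg — identical.
Codon 7: GGG Gly / UUA Leu — nonsynonymous.
Codon 8: ACC Thr / ACC Thr — identical.
Synonymous differences: 0.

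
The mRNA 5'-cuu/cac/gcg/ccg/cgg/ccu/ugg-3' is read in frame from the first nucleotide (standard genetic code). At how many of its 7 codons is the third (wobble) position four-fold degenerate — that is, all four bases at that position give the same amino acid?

Codon 1 CUU (Leu): third position 4-fold.
Codon 2 CAC (His): third position 2-fold.
Codon 3 GCG (Ala): third position 4-fold.
Codon 4 CCG (Pro): third position 4-fold.
Codon 5 CGG (Arg): third position 4-fold.
Codon 6 CCU (Pro): third position 4-fold.
Codon 7 UGG (Trp): third position 1-fold.
Four-fold degenerate third positions: 5.

5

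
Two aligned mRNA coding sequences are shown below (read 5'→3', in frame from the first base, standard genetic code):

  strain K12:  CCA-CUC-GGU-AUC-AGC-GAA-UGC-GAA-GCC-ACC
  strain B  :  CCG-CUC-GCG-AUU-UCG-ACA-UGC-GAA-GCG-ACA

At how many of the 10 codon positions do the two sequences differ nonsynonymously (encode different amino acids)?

2

Codon 1: CCA Pro / CCG Pro — synonymous.
Codon 2: CUC Leu / CUC Leu — identical.
Codon 3: GGU Gly / GCG Ala — nonsynonymous.
Codon 4: AUC Ile / AUU Ile — synonymous.
Codon 5: AGC Ser / UCG Ser — synonymous.
Codon 6: GAA Glu / ACA Thr — nonsynonymous.
Codon 7: UGC Cys / UGC Cys — identical.
Codon 8: GAA Glu / GAA Glu — identical.
Codon 9: GCC Ala / GCG Ala — synonymous.
Codon 10: ACC Thr / ACA Thr — synonymous.
Nonsynonymous differences: 2.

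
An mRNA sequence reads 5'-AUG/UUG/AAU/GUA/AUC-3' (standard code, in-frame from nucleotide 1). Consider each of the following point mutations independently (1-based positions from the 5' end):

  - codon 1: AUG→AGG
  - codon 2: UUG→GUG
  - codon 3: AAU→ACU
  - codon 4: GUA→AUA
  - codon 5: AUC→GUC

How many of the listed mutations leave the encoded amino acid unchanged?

Codon 1: AUG (Met) → AGG (Arg) — missense.
Codon 2: UUG (Leu) → GUG (Val) — missense.
Codon 3: AAU (Asn) → ACU (Thr) — missense.
Codon 4: GUA (Val) → AUA (Ile) — missense.
Codon 5: AUC (Ile) → GUC (Val) — missense.
Synonymous: 0 of 5.

0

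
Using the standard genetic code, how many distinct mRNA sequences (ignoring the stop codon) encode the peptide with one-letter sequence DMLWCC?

Asp: 2 codons.
Met: 1 codon.
Leu: 6 codons.
Trp: 1 codon.
Cys: 2 codons.
Cys: 2 codons.
2 × 1 × 6 × 1 × 2 × 2 = 48.

48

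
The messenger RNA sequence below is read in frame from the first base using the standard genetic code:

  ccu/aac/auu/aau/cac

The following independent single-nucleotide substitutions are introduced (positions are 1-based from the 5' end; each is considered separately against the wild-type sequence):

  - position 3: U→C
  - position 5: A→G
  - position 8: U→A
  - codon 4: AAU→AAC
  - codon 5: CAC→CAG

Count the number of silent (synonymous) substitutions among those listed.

2

Codon 1: CCU (Pro) → CCC (Pro) — synonymous.
Codon 2: AAC (Asn) → AGC (Ser) — missense.
Codon 3: AUU (Ile) → AAU (Asn) — missense.
Codon 4: AAU (Asn) → AAC (Asn) — synonymous.
Codon 5: CAC (His) → CAG (Gln) — missense.
Synonymous: 2 of 5.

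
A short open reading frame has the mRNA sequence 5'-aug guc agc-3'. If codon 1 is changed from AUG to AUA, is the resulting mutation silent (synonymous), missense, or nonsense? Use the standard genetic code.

missense

Position 3 falls in codon 1: AUG → Met.
After the substitution the codon is AUA → Ile.
Met ≠ Ile, so this is a missense mutation.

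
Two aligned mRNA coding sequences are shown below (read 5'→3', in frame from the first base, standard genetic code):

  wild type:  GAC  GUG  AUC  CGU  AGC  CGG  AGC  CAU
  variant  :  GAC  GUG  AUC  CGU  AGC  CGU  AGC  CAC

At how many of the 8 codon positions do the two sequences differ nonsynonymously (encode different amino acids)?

0

Codon 1: GAC Asp / GAC Asp — identical.
Codon 2: GUG Val / GUG Val — identical.
Codon 3: AUC Ile / AUC Ile — identical.
Codon 4: CGU Arg / CGU Arg — identical.
Codon 5: AGC Ser / AGC Ser — identical.
Codon 6: CGG Arg / CGU Arg — synonymous.
Codon 7: AGC Ser / AGC Ser — identical.
Codon 8: CAU His / CAC His — synonymous.
Nonsynonymous differences: 0.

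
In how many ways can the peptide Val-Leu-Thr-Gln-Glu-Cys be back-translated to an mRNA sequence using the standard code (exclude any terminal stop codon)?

Val: 4 codons.
Leu: 6 codons.
Thr: 4 codons.
Gln: 2 codons.
Glu: 2 codons.
Cys: 2 codons.
4 × 6 × 4 × 2 × 2 × 2 = 768.

768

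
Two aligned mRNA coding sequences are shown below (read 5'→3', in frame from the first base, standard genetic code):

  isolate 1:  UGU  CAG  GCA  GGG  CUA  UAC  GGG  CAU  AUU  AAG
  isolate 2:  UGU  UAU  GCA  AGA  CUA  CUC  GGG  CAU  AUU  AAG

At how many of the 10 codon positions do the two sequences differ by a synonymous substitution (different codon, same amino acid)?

0

Codon 1: UGU Cys / UGU Cys — identical.
Codon 2: CAG Gln / UAU Tyr — nonsynonymous.
Codon 3: GCA Ala / GCA Ala — identical.
Codon 4: GGG Gly / AGA Arg — nonsynonymous.
Codon 5: CUA Leu / CUA Leu — identical.
Codon 6: UAC Tyr / CUC Leu — nonsynonymous.
Codon 7: GGG Gly / GGG Gly — identical.
Codon 8: CAU His / CAU His — identical.
Codon 9: AUU Ile / AUU Ile — identical.
Codon 10: AAG Lys / AAG Lys — identical.
Synonymous differences: 0.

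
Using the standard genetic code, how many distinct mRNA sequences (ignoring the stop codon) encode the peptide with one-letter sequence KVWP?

32

Lys: 2 codons.
Val: 4 codons.
Trp: 1 codon.
Pro: 4 codons.
2 × 4 × 1 × 4 = 32.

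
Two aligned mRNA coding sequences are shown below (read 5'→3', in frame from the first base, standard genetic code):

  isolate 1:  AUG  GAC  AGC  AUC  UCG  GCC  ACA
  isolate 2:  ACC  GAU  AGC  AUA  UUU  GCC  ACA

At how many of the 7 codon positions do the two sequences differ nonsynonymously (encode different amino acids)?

Codon 1: AUG Met / ACC Thr — nonsynonymous.
Codon 2: GAC Asp / GAU Asp — synonymous.
Codon 3: AGC Ser / AGC Ser — identical.
Codon 4: AUC Ile / AUA Ile — synonymous.
Codon 5: UCG Ser / UUU Phe — nonsynonymous.
Codon 6: GCC Ala / GCC Ala — identical.
Codon 7: ACA Thr / ACA Thr — identical.
Nonsynonymous differences: 2.

2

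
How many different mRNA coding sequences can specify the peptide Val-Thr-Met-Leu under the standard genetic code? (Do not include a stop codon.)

96

Val: 4 codons.
Thr: 4 codons.
Met: 1 codon.
Leu: 6 codons.
4 × 4 × 1 × 6 = 96.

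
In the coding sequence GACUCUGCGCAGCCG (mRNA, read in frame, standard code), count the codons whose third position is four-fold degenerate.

Codon 1 GAC (Asp): third position 2-fold.
Codon 2 UCU (Ser): third position 4-fold.
Codon 3 GCG (Ala): third position 4-fold.
Codon 4 CAG (Gln): third position 2-fold.
Codon 5 CCG (Pro): third position 4-fold.
Four-fold degenerate third positions: 3.

3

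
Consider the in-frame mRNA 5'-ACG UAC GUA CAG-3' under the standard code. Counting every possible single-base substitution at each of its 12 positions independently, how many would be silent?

8

Codon 1 (ACG, Thr): 3 synonymous substitutions.
Codon 2 (UAC, Tyr): 1 synonymous substitution.
Codon 3 (GUA, Val): 3 synonymous substitutions.
Codon 4 (CAG, Gln): 1 synonymous substitution.
Total: 3 + 1 + 3 + 1 = 8.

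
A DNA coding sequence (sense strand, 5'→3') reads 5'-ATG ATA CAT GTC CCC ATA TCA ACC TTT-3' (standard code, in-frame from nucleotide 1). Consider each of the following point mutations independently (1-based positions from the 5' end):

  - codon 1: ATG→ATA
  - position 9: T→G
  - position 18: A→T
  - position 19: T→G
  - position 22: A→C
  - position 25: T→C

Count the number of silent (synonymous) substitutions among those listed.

1

Codon 1: ATG (Met) → ATA (Ile) — missense.
Codon 3: CAT (His) → CAG (Gln) — missense.
Codon 6: ATA (Ile) → ATT (Ile) — synonymous.
Codon 7: TCA (Ser) → GCA (Ala) — missense.
Codon 8: ACC (Thr) → CCC (Pro) — missense.
Codon 9: TTT (Phe) → CTT (Leu) — missense.
Synonymous: 1 of 6.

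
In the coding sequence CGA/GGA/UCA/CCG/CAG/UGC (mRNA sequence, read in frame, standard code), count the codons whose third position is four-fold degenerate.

Codon 1 CGA (Arg): third position 4-fold.
Codon 2 GGA (Gly): third position 4-fold.
Codon 3 UCA (Ser): third position 4-fold.
Codon 4 CCG (Pro): third position 4-fold.
Codon 5 CAG (Gln): third position 2-fold.
Codon 6 UGC (Cys): third position 2-fold.
Four-fold degenerate third positions: 4.

4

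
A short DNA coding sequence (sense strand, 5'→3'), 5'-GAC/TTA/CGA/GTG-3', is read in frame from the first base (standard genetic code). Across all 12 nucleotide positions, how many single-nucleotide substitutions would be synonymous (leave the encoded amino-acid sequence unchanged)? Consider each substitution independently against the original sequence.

10

Codon 1 (GAC, Asp): 1 synonymous substitution.
Codon 2 (TTA, Leu): 2 synonymous substitutions.
Codon 3 (CGA, Arg): 4 synonymous substitutions.
Codon 4 (GTG, Val): 3 synonymous substitutions.
Total: 1 + 2 + 4 + 3 = 10.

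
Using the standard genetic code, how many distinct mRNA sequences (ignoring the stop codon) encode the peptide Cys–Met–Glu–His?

8

Cys: 2 codons.
Met: 1 codon.
Glu: 2 codons.
His: 2 codons.
2 × 1 × 2 × 2 = 8.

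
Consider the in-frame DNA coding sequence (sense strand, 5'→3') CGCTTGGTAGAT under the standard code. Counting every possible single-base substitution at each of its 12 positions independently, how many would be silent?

Codon 1 (CGC, Arg): 3 synonymous substitutions.
Codon 2 (TTG, Leu): 2 synonymous substitutions.
Codon 3 (GTA, Val): 3 synonymous substitutions.
Codon 4 (GAT, Asp): 1 synonymous substitution.
Total: 3 + 2 + 3 + 1 = 9.

9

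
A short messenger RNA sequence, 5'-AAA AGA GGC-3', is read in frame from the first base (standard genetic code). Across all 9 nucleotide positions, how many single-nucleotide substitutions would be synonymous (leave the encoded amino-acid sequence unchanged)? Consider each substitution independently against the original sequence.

Codon 1 (AAA, Lys): 1 synonymous substitution.
Codon 2 (AGA, Arg): 2 synonymous substitutions.
Codon 3 (GGC, Gly): 3 synonymous substitutions.
Total: 1 + 2 + 3 = 6.

6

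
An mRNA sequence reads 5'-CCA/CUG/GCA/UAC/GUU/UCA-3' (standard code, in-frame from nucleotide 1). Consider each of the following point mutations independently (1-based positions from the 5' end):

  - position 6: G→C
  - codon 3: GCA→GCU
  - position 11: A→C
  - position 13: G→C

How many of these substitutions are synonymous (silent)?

Codon 2: CUG (Leu) → CUC (Leu) — synonymous.
Codon 3: GCA (Ala) → GCU (Ala) — synonymous.
Codon 4: UAC (Tyr) → UCC (Ser) — missense.
Codon 5: GUU (Val) → CUU (Leu) — missense.
Synonymous: 2 of 4.

2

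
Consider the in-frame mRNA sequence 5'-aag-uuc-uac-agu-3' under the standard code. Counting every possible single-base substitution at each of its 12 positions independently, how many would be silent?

4

Codon 1 (AAG, Lys): 1 synonymous substitution.
Codon 2 (UUC, Phe): 1 synonymous substitution.
Codon 3 (UAC, Tyr): 1 synonymous substitution.
Codon 4 (AGU, Ser): 1 synonymous substitution.
Total: 1 + 1 + 1 + 1 = 4.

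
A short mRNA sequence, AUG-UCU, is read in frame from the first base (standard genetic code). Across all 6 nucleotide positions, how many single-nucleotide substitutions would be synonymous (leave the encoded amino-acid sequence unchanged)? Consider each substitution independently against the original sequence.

3

Codon 1 (AUG, Met): 0 synonymous substitutions.
Codon 2 (UCU, Ser): 3 synonymous substitutions.
Total: 0 + 3 = 3.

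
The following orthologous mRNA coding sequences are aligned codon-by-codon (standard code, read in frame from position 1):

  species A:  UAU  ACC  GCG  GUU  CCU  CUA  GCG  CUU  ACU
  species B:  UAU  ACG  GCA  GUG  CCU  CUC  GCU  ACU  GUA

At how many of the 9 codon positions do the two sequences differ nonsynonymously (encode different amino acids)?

Codon 1: UAU Tyr / UAU Tyr — identical.
Codon 2: ACC Thr / ACG Thr — synonymous.
Codon 3: GCG Ala / GCA Ala — synonymous.
Codon 4: GUU Val / GUG Val — synonymous.
Codon 5: CCU Pro / CCU Pro — identical.
Codon 6: CUA Leu / CUC Leu — synonymous.
Codon 7: GCG Ala / GCU Ala — synonymous.
Codon 8: CUU Leu / ACU Thr — nonsynonymous.
Codon 9: ACU Thr / GUA Val — nonsynonymous.
Nonsynonymous differences: 2.

2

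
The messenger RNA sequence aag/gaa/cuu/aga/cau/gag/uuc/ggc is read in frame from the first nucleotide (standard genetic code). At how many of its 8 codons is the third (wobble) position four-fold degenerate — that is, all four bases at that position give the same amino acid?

Codon 1 AAG (Lys): third position 2-fold.
Codon 2 GAA (Glu): third position 2-fold.
Codon 3 CUU (Leu): third position 4-fold.
Codon 4 AGA (Arg): third position 2-fold.
Codon 5 CAU (His): third position 2-fold.
Codon 6 GAG (Glu): third position 2-fold.
Codon 7 UUC (Phe): third position 2-fold.
Codon 8 GGC (Gly): third position 4-fold.
Four-fold degenerate third positions: 2.

2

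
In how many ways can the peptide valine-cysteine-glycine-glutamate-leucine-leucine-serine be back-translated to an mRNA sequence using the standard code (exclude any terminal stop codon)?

13824

Val: 4 codons.
Cys: 2 codons.
Gly: 4 codons.
Glu: 2 codons.
Leu: 6 codons.
Leu: 6 codons.
Ser: 6 codons.
4 × 2 × 4 × 2 × 6 × 6 × 6 = 13824.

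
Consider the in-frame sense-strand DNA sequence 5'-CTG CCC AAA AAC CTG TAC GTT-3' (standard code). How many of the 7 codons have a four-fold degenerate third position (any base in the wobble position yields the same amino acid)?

4

Codon 1 CTG (Leu): third position 4-fold.
Codon 2 CCC (Pro): third position 4-fold.
Codon 3 AAA (Lys): third position 2-fold.
Codon 4 AAC (Asn): third position 2-fold.
Codon 5 CTG (Leu): third position 4-fold.
Codon 6 TAC (Tyr): third position 2-fold.
Codon 7 GTT (Val): third position 4-fold.
Four-fold degenerate third positions: 4.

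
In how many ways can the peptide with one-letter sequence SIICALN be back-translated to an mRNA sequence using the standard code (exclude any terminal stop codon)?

5184

Ser: 6 codons.
Ile: 3 codons.
Ile: 3 codons.
Cys: 2 codons.
Ala: 4 codons.
Leu: 6 codons.
Asn: 2 codons.
6 × 3 × 3 × 2 × 4 × 6 × 2 = 5184.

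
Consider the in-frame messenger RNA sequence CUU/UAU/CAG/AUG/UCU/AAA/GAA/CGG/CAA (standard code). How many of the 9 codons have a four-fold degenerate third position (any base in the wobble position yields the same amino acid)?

3

Codon 1 CUU (Leu): third position 4-fold.
Codon 2 UAU (Tyr): third position 2-fold.
Codon 3 CAG (Gln): third position 2-fold.
Codon 4 AUG (Met): third position 1-fold.
Codon 5 UCU (Ser): third position 4-fold.
Codon 6 AAA (Lys): third position 2-fold.
Codon 7 GAA (Glu): third position 2-fold.
Codon 8 CGG (Arg): third position 4-fold.
Codon 9 CAA (Gln): third position 2-fold.
Four-fold degenerate third positions: 3.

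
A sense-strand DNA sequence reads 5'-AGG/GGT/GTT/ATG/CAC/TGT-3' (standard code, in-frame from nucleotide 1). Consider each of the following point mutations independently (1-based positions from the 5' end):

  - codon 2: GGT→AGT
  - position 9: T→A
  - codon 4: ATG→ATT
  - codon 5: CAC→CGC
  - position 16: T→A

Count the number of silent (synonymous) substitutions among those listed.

Codon 2: GGT (Gly) → AGT (Ser) — missense.
Codon 3: GTT (Val) → GTA (Val) — synonymous.
Codon 4: ATG (Met) → ATT (Ile) — missense.
Codon 5: CAC (His) → CGC (Arg) — missense.
Codon 6: TGT (Cys) → AGT (Ser) — missense.
Synonymous: 1 of 5.

1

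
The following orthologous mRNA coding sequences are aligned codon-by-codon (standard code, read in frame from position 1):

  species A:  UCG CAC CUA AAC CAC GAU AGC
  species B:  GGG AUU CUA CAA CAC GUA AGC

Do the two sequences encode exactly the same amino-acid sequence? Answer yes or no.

Codon 1: UCG Ser / GGG Gly — nonsynonymous.
Codon 2: CAC His / AUU Ile — nonsynonymous.
Codon 3: CUA Leu / CUA Leu — identical.
Codon 4: AAC Asn / CAA Gln — nonsynonymous.
Codon 5: CAC His / CAC His — identical.
Codon 6: GAU Asp / GUA Val — nonsynonymous.
Codon 7: AGC Ser / AGC Ser — identical.
Nonsynonymous differences: 4 → different protein.

no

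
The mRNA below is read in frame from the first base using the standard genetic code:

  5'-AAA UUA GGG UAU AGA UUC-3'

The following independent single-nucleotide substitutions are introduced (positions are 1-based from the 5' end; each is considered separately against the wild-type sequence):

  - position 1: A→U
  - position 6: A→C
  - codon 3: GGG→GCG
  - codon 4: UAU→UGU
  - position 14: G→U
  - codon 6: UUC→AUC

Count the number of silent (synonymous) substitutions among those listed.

0

Codon 1: AAA (Lys) → UAA (Stop) — nonsense.
Codon 2: UUA (Leu) → UUC (Phe) — missense.
Codon 3: GGG (Gly) → GCG (Ala) — missense.
Codon 4: UAU (Tyr) → UGU (Cys) — missense.
Codon 5: AGA (Arg) → AUA (Ile) — missense.
Codon 6: UUC (Phe) → AUC (Ile) — missense.
Synonymous: 0 of 6.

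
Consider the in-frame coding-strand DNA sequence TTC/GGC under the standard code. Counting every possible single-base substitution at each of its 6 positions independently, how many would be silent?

4

Codon 1 (TTC, Phe): 1 synonymous substitution.
Codon 2 (GGC, Gly): 3 synonymous substitutions.
Total: 1 + 3 = 4.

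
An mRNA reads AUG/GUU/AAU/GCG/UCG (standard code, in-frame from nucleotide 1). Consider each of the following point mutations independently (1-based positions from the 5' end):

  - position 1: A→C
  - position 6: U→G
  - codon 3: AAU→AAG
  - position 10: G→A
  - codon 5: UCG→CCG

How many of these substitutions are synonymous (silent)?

Codon 1: AUG (Met) → CUG (Leu) — missense.
Codon 2: GUU (Val) → GUG (Val) — synonymous.
Codon 3: AAU (Asn) → AAG (Lys) — missense.
Codon 4: GCG (Ala) → ACG (Thr) — missense.
Codon 5: UCG (Ser) → CCG (Pro) — missense.
Synonymous: 1 of 5.

1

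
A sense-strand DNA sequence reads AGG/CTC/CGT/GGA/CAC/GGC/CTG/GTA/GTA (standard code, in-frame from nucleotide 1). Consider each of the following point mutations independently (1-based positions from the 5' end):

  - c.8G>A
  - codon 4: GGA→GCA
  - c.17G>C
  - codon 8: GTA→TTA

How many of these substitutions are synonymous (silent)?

0

Codon 3: CGT (Arg) → CAT (His) — missense.
Codon 4: GGA (Gly) → GCA (Ala) — missense.
Codon 6: GGC (Gly) → GCC (Ala) — missense.
Codon 8: GTA (Val) → TTA (Leu) — missense.
Synonymous: 0 of 4.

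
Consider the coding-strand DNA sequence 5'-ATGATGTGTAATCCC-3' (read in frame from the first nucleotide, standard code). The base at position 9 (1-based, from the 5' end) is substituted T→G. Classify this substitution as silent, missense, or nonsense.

Position 9 falls in codon 3: TGT → Cys.
After the substitution the codon is TGG → Trp.
Cys ≠ Trp, so this is a missense mutation.

missense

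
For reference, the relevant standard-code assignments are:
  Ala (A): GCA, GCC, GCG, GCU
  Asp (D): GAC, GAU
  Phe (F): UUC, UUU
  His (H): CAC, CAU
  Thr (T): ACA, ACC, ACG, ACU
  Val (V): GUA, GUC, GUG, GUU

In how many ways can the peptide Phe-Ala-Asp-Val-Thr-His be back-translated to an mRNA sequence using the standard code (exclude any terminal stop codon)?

Phe: 2 codons.
Ala: 4 codons.
Asp: 2 codons.
Val: 4 codons.
Thr: 4 codons.
His: 2 codons.
2 × 4 × 2 × 4 × 4 × 2 = 512.

512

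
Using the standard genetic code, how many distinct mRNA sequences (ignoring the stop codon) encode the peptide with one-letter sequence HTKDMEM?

64

His: 2 codons.
Thr: 4 codons.
Lys: 2 codons.
Asp: 2 codons.
Met: 1 codon.
Glu: 2 codons.
Met: 1 codon.
2 × 4 × 2 × 2 × 1 × 2 × 1 = 64.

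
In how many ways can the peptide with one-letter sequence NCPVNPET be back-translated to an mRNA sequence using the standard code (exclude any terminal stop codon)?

Asn: 2 codons.
Cys: 2 codons.
Pro: 4 codons.
Val: 4 codons.
Asn: 2 codons.
Pro: 4 codons.
Glu: 2 codons.
Thr: 4 codons.
2 × 2 × 4 × 4 × 2 × 4 × 2 × 4 = 4096.

4096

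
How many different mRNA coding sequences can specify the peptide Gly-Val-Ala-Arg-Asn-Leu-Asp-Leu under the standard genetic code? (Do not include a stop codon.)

Gly: 4 codons.
Val: 4 codons.
Ala: 4 codons.
Arg: 6 codons.
Asn: 2 codons.
Leu: 6 codons.
Asp: 2 codons.
Leu: 6 codons.
4 × 4 × 4 × 6 × 2 × 6 × 2 × 6 = 55296.

55296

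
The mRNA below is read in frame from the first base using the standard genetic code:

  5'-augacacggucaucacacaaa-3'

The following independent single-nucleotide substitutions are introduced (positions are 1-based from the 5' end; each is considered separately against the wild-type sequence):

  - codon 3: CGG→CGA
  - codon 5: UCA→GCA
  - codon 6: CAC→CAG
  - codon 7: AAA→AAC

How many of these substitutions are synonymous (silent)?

Codon 3: CGG (Arg) → CGA (Arg) — synonymous.
Codon 5: UCA (Ser) → GCA (Ala) — missense.
Codon 6: CAC (His) → CAG (Gln) — missense.
Codon 7: AAA (Lys) → AAC (Asn) — missense.
Synonymous: 1 of 4.

1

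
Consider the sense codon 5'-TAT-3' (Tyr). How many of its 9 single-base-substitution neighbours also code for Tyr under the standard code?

Position 1: none → 0 synonymous.
Position 2: none → 0 synonymous.
Position 3: TAC → 1 synonymous.
Total: 0 + 0 + 1 = 1.

1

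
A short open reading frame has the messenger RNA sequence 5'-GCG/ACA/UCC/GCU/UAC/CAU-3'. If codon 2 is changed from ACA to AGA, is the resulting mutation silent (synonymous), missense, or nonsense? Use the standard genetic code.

missense

Position 5 falls in codon 2: ACA → Thr.
After the substitution the codon is AGA → Arg.
Thr ≠ Arg, so this is a missense mutation.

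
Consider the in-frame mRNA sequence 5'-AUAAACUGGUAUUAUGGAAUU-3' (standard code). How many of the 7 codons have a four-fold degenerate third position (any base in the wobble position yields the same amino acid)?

Codon 1 AUA (Ile): third position 3-fold.
Codon 2 AAC (Asn): third position 2-fold.
Codon 3 UGG (Trp): third position 1-fold.
Codon 4 UAU (Tyr): third position 2-fold.
Codon 5 UAU (Tyr): third position 2-fold.
Codon 6 GGA (Gly): third position 4-fold.
Codon 7 AUU (Ile): third position 3-fold.
Four-fold degenerate third positions: 1.

1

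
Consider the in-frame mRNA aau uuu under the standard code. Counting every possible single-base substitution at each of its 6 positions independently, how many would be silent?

Codon 1 (AAU, Asn): 1 synonymous substitution.
Codon 2 (UUU, Phe): 1 synonymous substitution.
Total: 1 + 1 = 2.

2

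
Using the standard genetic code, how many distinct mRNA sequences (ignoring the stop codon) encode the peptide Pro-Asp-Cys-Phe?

Pro: 4 codons.
Asp: 2 codons.
Cys: 2 codons.
Phe: 2 codons.
4 × 2 × 2 × 2 = 32.

32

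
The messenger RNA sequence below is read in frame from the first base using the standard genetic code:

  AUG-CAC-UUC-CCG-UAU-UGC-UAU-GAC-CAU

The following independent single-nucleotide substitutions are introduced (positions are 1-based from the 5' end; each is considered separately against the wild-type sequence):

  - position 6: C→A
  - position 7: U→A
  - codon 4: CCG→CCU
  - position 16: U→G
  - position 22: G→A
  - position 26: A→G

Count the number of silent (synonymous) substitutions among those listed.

1

Codon 2: CAC (His) → CAA (Gln) — missense.
Codon 3: UUC (Phe) → AUC (Ile) — missense.
Codon 4: CCG (Pro) → CCU (Pro) — synonymous.
Codon 6: UGC (Cys) → GGC (Gly) — missense.
Codon 8: GAC (Asp) → AAC (Asn) — missense.
Codon 9: CAU (His) → CGU (Arg) — missense.
Synonymous: 1 of 6.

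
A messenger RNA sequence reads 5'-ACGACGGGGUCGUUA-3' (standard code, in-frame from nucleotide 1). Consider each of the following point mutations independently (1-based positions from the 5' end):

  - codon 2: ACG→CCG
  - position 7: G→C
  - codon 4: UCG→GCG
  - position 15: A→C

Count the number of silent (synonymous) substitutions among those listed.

Codon 2: ACG (Thr) → CCG (Pro) — missense.
Codon 3: GGG (Gly) → CGG (Arg) — missense.
Codon 4: UCG (Ser) → GCG (Ala) — missense.
Codon 5: UUA (Leu) → UUC (Phe) — missense.
Synonymous: 0 of 4.

0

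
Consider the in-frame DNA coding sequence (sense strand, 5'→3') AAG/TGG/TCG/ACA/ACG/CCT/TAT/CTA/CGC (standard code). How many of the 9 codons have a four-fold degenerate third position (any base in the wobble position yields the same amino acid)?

Codon 1 AAG (Lys): third position 2-fold.
Codon 2 TGG (Trp): third position 1-fold.
Codon 3 TCG (Ser): third position 4-fold.
Codon 4 ACA (Thr): third position 4-fold.
Codon 5 ACG (Thr): third position 4-fold.
Codon 6 CCT (Pro): third position 4-fold.
Codon 7 TAT (Tyr): third position 2-fold.
Codon 8 CTA (Leu): third position 4-fold.
Codon 9 CGC (Arg): third position 4-fold.
Four-fold degenerate third positions: 6.

6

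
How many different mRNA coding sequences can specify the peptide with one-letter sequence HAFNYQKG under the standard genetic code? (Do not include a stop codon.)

1024

His: 2 codons.
Ala: 4 codons.
Phe: 2 codons.
Asn: 2 codons.
Tyr: 2 codons.
Gln: 2 codons.
Lys: 2 codons.
Gly: 4 codons.
2 × 4 × 2 × 2 × 2 × 2 × 2 × 4 = 1024.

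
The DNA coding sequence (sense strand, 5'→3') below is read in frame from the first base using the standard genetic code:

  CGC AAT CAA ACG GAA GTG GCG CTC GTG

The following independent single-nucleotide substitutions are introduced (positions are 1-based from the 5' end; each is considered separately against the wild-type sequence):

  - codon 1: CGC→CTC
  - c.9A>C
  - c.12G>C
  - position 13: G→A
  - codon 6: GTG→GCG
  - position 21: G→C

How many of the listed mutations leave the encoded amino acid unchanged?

Codon 1: CGC (Arg) → CTC (Leu) — missense.
Codon 3: CAA (Gln) → CAC (His) — missense.
Codon 4: ACG (Thr) → ACC (Thr) — synonymous.
Codon 5: GAA (Glu) → AAA (Lys) — missense.
Codon 6: GTG (Val) → GCG (Ala) — missense.
Codon 7: GCG (Ala) → GCC (Ala) — synonymous.
Synonymous: 2 of 6.

2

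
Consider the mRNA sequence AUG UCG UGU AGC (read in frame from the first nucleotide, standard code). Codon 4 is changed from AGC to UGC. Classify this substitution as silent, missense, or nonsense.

missense

Position 10 falls in codon 4: AGC → Ser.
After the substitution the codon is UGC → Cys.
Ser ≠ Cys, so this is a missense mutation.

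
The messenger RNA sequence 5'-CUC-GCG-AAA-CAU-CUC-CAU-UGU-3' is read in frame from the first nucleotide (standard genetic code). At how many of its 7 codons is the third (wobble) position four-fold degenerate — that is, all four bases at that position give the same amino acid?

Codon 1 CUC (Leu): third position 4-fold.
Codon 2 GCG (Ala): third position 4-fold.
Codon 3 AAA (Lys): third position 2-fold.
Codon 4 CAU (His): third position 2-fold.
Codon 5 CUC (Leu): third position 4-fold.
Codon 6 CAU (His): third position 2-fold.
Codon 7 UGU (Cys): third position 2-fold.
Four-fold degenerate third positions: 3.

3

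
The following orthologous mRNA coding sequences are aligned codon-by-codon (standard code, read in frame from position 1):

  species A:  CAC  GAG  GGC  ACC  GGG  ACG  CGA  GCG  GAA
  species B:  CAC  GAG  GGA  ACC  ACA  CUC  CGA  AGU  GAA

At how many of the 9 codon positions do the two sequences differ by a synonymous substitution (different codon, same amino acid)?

1

Codon 1: CAC His / CAC His — identical.
Codon 2: GAG Glu / GAG Glu — identical.
Codon 3: GGC Gly / GGA Gly — synonymous.
Codon 4: ACC Thr / ACC Thr — identical.
Codon 5: GGG Gly / ACA Thr — nonsynonymous.
Codon 6: ACG Thr / CUC Leu — nonsynonymous.
Codon 7: CGA Arg / CGA Arg — identical.
Codon 8: GCG Ala / AGU Ser — nonsynonymous.
Codon 9: GAA Glu / GAA Glu — identical.
Synonymous differences: 1.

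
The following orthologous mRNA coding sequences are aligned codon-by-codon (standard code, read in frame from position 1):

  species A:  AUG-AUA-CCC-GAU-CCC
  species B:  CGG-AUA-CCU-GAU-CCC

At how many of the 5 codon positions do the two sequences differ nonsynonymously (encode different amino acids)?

1

Codon 1: AUG Met / CGG Arg — nonsynonymous.
Codon 2: AUA Ile / AUA Ile — identical.
Codon 3: CCC Pro / CCU Pro — synonymous.
Codon 4: GAU Asp / GAU Asp — identical.
Codon 5: CCC Pro / CCC Pro — identical.
Nonsynonymous differences: 1.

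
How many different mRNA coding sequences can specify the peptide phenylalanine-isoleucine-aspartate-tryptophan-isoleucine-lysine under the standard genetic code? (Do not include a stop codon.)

72

Phe: 2 codons.
Ile: 3 codons.
Asp: 2 codons.
Trp: 1 codon.
Ile: 3 codons.
Lys: 2 codons.
2 × 3 × 2 × 1 × 3 × 2 = 72.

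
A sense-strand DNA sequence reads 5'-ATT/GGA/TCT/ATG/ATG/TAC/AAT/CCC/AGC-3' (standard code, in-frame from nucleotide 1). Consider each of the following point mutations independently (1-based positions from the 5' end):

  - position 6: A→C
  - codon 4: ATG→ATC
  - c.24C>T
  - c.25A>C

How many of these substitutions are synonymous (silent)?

2

Codon 2: GGA (Gly) → GGC (Gly) — synonymous.
Codon 4: ATG (Met) → ATC (Ile) — missense.
Codon 8: CCC (Pro) → CCT (Pro) — synonymous.
Codon 9: AGC (Ser) → CGC (Arg) — missense.
Synonymous: 2 of 4.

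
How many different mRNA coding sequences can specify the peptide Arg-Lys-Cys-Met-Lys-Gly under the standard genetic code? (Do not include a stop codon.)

192

Arg: 6 codons.
Lys: 2 codons.
Cys: 2 codons.
Met: 1 codon.
Lys: 2 codons.
Gly: 4 codons.
6 × 2 × 2 × 1 × 2 × 4 = 192.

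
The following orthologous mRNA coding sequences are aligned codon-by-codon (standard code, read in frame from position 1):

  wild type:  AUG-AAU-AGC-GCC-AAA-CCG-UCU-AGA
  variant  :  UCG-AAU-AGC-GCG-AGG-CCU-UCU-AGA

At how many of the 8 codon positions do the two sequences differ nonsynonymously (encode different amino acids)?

2

Codon 1: AUG Met / UCG Ser — nonsynonymous.
Codon 2: AAU Asn / AAU Asn — identical.
Codon 3: AGC Ser / AGC Ser — identical.
Codon 4: GCC Ala / GCG Ala — synonymous.
Codon 5: AAA Lys / AGG Arg — nonsynonymous.
Codon 6: CCG Pro / CCU Pro — synonymous.
Codon 7: UCU Ser / UCU Ser — identical.
Codon 8: AGA Arg / AGA Arg — identical.
Nonsynonymous differences: 2.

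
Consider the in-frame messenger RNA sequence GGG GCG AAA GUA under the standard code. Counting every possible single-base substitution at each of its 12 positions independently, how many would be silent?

10

Codon 1 (GGG, Gly): 3 synonymous substitutions.
Codon 2 (GCG, Ala): 3 synonymous substitutions.
Codon 3 (AAA, Lys): 1 synonymous substitution.
Codon 4 (GUA, Val): 3 synonymous substitutions.
Total: 3 + 3 + 1 + 3 = 10.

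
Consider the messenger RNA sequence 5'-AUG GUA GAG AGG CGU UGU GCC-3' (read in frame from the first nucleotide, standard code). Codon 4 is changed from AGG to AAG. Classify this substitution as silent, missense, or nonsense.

Position 11 falls in codon 4: AGG → Arg.
After the substitution the codon is AAG → Lys.
Arg ≠ Lys, so this is a missense mutation.

missense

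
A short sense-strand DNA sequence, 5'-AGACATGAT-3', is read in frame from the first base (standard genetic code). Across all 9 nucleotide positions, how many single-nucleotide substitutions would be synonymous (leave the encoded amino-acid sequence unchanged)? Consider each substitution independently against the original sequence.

Codon 1 (AGA, Arg): 2 synonymous substitutions.
Codon 2 (CAT, His): 1 synonymous substitution.
Codon 3 (GAT, Asp): 1 synonymous substitution.
Total: 2 + 1 + 1 = 4.

4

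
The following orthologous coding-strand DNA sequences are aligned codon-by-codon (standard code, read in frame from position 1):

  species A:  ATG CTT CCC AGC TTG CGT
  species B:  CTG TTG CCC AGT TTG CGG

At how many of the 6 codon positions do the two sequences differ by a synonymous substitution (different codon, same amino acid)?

Codon 1: ATG Met / CTG Leu — nonsynonymous.
Codon 2: CTT Leu / TTG Leu — synonymous.
Codon 3: CCC Pro / CCC Pro — identical.
Codon 4: AGC Ser / AGT Ser — synonymous.
Codon 5: TTG Leu / TTG Leu — identical.
Codon 6: CGT Arg / CGG Arg — synonymous.
Synonymous differences: 3.

3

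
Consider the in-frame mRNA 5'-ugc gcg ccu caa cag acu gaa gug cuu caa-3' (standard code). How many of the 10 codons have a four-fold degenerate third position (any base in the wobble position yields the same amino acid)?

5

Codon 1 UGC (Cys): third position 2-fold.
Codon 2 GCG (Ala): third position 4-fold.
Codon 3 CCU (Pro): third position 4-fold.
Codon 4 CAA (Gln): third position 2-fold.
Codon 5 CAG (Gln): third position 2-fold.
Codon 6 ACU (Thr): third position 4-fold.
Codon 7 GAA (Glu): third position 2-fold.
Codon 8 GUG (Val): third position 4-fold.
Codon 9 CUU (Leu): third position 4-fold.
Codon 10 CAA (Gln): third position 2-fold.
Four-fold degenerate third positions: 5.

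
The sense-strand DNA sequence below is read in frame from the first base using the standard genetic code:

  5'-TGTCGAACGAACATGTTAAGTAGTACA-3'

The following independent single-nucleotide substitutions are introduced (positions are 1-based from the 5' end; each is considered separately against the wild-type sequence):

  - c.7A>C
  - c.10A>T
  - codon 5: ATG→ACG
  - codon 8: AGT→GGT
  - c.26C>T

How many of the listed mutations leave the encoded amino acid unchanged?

0

Codon 3: ACG (Thr) → CCG (Pro) — missense.
Codon 4: AAC (Asn) → TAC (Tyr) — missense.
Codon 5: ATG (Met) → ACG (Thr) — missense.
Codon 8: AGT (Ser) → GGT (Gly) — missense.
Codon 9: ACA (Thr) → ATA (Ile) — missense.
Synonymous: 0 of 5.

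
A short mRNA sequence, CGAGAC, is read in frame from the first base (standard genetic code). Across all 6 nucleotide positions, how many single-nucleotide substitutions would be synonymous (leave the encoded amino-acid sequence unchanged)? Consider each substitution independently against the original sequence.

5

Codon 1 (CGA, Arg): 4 synonymous substitutions.
Codon 2 (GAC, Asp): 1 synonymous substitution.
Total: 4 + 1 = 5.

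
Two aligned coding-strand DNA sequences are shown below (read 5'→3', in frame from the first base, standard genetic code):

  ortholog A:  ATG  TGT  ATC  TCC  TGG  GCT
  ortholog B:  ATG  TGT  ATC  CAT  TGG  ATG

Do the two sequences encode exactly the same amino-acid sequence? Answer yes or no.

Codon 1: ATG Met / ATG Met — identical.
Codon 2: TGT Cys / TGT Cys — identical.
Codon 3: ATC Ile / ATC Ile — identical.
Codon 4: TCC Ser / CAT His — nonsynonymous.
Codon 5: TGG Trp / TGG Trp — identical.
Codon 6: GCT Ala / ATG Met — nonsynonymous.
Nonsynonymous differences: 2 → different protein.

no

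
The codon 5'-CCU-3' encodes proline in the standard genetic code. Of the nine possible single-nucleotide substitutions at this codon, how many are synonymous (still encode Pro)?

3

Position 1: none → 0 synonymous.
Position 2: none → 0 synonymous.
Position 3: CCC, CCA, CCG → 3 synonymous.
Total: 0 + 0 + 3 = 3.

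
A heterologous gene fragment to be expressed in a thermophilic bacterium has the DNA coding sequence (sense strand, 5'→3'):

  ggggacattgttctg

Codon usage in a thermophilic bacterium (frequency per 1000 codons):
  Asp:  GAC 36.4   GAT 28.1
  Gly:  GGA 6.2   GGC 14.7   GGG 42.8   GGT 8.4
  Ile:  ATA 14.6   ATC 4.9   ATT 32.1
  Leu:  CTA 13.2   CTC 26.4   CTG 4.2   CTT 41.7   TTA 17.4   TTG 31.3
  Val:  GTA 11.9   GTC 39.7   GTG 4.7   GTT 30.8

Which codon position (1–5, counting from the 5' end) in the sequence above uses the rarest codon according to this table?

5

Codon 1 GGG (Gly): 42.8 per 1000.
Codon 2 GAC (Asp): 36.4 per 1000.
Codon 3 ATT (Ile): 32.1 per 1000.
Codon 4 GTT (Val): 30.8 per 1000.
Codon 5 CTG (Leu): 4.2 per 1000.
Lowest frequency is 4.2 at codon 5.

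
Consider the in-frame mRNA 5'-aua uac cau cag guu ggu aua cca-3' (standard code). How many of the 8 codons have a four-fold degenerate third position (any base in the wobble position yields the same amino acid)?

3

Codon 1 AUA (Ile): third position 3-fold.
Codon 2 UAC (Tyr): third position 2-fold.
Codon 3 CAU (His): third position 2-fold.
Codon 4 CAG (Gln): third position 2-fold.
Codon 5 GUU (Val): third position 4-fold.
Codon 6 GGU (Gly): third position 4-fold.
Codon 7 AUA (Ile): third position 3-fold.
Codon 8 CCA (Pro): third position 4-fold.
Four-fold degenerate third positions: 3.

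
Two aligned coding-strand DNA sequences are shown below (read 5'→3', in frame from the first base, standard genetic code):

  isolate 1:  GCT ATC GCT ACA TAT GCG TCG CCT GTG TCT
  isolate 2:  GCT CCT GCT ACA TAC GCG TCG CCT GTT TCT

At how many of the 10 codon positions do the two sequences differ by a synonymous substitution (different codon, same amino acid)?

Codon 1: GCT Ala / GCT Ala — identical.
Codon 2: ATC Ile / CCT Pro — nonsynonymous.
Codon 3: GCT Ala / GCT Ala — identical.
Codon 4: ACA Thr / ACA Thr — identical.
Codon 5: TAT Tyr / TAC Tyr — synonymous.
Codon 6: GCG Ala / GCG Ala — identical.
Codon 7: TCG Ser / TCG Ser — identical.
Codon 8: CCT Pro / CCT Pro — identical.
Codon 9: GTG Val / GTT Val — synonymous.
Codon 10: TCT Ser / TCT Ser — identical.
Synonymous differences: 2.

2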